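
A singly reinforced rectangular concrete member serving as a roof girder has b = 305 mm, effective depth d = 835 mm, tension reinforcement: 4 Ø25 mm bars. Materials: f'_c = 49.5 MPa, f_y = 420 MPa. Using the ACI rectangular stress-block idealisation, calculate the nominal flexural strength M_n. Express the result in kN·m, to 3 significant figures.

A_s = 4 × 491 = 1964 mm².
T = A_s f_y = 1964 × 420 = 824880 N = 824.88 kN.
From C = T: a = T/(0.85 f'_c b) = 824880/(0.85 × 49.5 × 305) = 64.28 mm.
M_n = T(d − a/2) = 824.88 kN × (835 − 32.14) mm = 662.26 kN·m.

M_n ≈ 662 kN·m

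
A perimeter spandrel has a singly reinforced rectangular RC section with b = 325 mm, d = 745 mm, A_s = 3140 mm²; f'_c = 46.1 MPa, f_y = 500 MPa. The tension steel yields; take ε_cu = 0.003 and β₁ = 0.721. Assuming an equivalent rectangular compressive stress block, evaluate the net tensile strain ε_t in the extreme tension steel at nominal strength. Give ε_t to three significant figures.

ε_t ≈ 0.0101

a = A_s f_y/(0.85 f'_c b) = 123.28 mm.
β₁ = 0.721, so c = a/β₁ = 123.28/0.721 = 170.98 mm.
From the linear strain diagram with ε_cu = 0.003: ε_t = 0.003 (d − c)/c = 0.003 × (745 − 170.98)/170.98 = 0.0101.
Since ε_t ≥ 0.005, the section is tension-controlled.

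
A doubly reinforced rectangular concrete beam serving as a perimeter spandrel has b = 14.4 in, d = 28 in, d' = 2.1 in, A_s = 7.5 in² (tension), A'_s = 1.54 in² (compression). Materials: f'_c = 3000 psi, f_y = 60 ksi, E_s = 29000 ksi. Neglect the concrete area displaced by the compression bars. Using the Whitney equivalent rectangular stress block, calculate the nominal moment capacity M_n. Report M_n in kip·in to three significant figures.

Assume both steels yield.
a = (A_s − A'_s) f_y/(0.85 f'_c b) = (7.5 − 1.54) × 60/(0.85 × 3 × 14.4) = 9.739 in.
c = a/β₁ = 9.739/0.85 = 11.458 in; ε'_s = 0.003(c − d')/c = 0.0025 ≥ ε_y = 0.0021, so the compression steel yields.
M_n = (A_s − A'_s) f_y (d − a/2) + A'_s f_y (d − d') = 357.6 × (28 − 4.8695) + 92.4 × (28 − 2.1) = 8271.5 + 2393.2 = 10664.7 kip·in.

M_n ≈ 10700 kip·in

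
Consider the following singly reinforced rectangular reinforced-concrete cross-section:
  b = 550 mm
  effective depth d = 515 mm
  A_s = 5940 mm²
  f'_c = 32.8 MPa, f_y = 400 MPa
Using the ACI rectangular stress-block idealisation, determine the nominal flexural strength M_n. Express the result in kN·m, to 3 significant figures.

M_n ≈ 1040 kN·m

T = A_s f_y = 5940 × 400 = 2376000 N = 2376 kN.
From C = T: a = T/(0.85 f'_c b) = 2376000/(0.85 × 32.8 × 550) = 154.95 mm.
M_n = T(d − a/2) = 2376 kN × (515 − 77.475) mm = 1039.56 kN·m.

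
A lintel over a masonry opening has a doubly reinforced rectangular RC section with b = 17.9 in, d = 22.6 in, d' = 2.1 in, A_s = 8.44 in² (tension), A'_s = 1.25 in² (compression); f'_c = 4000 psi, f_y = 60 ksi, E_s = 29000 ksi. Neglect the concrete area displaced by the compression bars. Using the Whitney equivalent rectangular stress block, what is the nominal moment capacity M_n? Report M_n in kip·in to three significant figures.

M_n ≈ 9760 kip·in

Assume both steels yield.
a = (A_s − A'_s) f_y/(0.85 f'_c b) = (8.44 − 1.25) × 60/(0.85 × 4 × 17.9) = 7.088 in.
c = a/β₁ = 7.088/0.85 = 8.339 in; ε'_s = 0.003(c − d')/c = 0.0022 ≥ ε_y = 0.0021, so the compression steel yields.
M_n = (A_s − A'_s) f_y (d − a/2) + A'_s f_y (d − d') = 431.4 × (22.6 − 3.544) + 75 × (22.6 − 2.1) = 8220.8 + 1537.5 = 9758.3 kip·in.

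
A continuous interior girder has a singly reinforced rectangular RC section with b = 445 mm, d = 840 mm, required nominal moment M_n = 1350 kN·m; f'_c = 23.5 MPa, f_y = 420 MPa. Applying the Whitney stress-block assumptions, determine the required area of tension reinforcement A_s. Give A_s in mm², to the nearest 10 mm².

A_s ≈ 4360 mm²

With M_n = 0.85 f'_c a b (d − a/2), solve the quadratic for a:
a = d − √(d² − 2M_n/(0.85 f'_c b)) = 840 − √(840² − 2 × 1350×10⁶/(0.85 × 23.5 × 445)) = 206.08 mm.
A_s = 0.85 f'_c a b / f_y = 0.85 × 23.5 × 206.08 × 445 / 420 = 4361.5 mm².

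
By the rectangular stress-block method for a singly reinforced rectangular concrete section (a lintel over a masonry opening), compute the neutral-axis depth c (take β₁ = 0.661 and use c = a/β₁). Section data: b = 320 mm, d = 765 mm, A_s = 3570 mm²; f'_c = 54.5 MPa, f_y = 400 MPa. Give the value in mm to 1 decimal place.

c ≈ 145.7 mm

T = A_s f_y = 3570 × 400 = 1428000 N = 1428 kN.
Setting C = 0.85 f'_c a b equal to T: a = 1428000/(0.85 × 54.5 × 320) = 96.330 mm.
With β₁ = 0.661, c = a/β₁ = 96.330/0.661 = 145.7 mm.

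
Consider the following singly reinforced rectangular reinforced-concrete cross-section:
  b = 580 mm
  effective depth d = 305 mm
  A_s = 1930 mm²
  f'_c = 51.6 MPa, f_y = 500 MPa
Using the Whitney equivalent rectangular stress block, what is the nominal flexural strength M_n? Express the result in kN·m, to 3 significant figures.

M_n ≈ 276 kN·m

T = A_s f_y = 1930 × 500 = 965000 N = 965 kN.
From C = T: a = T/(0.85 f'_c b) = 965000/(0.85 × 51.6 × 580) = 37.93 mm.
M_n = T(d − a/2) = 965 kN × (305 − 18.965) mm = 276.02 kN·m.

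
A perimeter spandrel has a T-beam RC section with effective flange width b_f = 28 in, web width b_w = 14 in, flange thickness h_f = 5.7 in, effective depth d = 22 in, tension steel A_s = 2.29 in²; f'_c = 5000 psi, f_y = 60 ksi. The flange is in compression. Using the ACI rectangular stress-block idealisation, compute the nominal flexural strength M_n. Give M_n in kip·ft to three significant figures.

Tension: T = A_s f_y = 2.29 × 60 = 137.4 kips.
Try a within the flange: a = T/(0.85 f'_c b_f) = 137.4/(0.85 × 5 × 28) = 1.155 in.
Since a = 1.155 ≤ h_f = 5.7 in, the stress block lies entirely in the flange; analyse as a rectangular beam of width b_f.
M_n = T(d − a/2) = 137.4 × (22 − 0.5775) = 2943.5 kip·in.
M_n = 2943.5/12 = 245.29 kip·ft.

M_n ≈ 245 kip·ft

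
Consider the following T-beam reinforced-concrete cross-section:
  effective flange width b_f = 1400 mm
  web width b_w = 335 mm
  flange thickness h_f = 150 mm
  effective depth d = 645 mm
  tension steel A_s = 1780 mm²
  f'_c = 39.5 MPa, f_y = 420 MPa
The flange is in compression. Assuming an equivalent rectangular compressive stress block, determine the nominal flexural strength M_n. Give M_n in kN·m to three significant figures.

M_n ≈ 476 kN·m

Tension: T = A_s f_y = 1780 × 420 = 747600 N.
Try a within the flange: a = T/(0.85 f'_c b_f) = 747600/(0.85 × 39.5 × 1400) = 15.90 mm.
Since a = 15.90 ≤ h_f = 150 mm, the stress block lies entirely in the flange; analyse as a rectangular beam of width b_f.
M_n = T(d − a/2) = 747600 × (645 − 7.95) = 476.26 × 10⁶ N·mm.
M_n = 476.26 kN·m.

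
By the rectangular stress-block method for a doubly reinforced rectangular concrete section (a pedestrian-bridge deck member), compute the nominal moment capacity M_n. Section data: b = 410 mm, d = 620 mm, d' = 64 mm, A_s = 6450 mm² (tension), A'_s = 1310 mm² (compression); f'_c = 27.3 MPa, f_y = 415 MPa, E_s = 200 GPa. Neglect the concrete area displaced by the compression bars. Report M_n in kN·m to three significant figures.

Assume both tension and compression steel yield.
Net tension couple steel: A_s − A'_s = 5140 mm².
a = (A_s − A'_s) f_y / (0.85 f'_c b) = 2133100/(0.85 × 27.3 × 410) = 224.21 mm.
c = a/β₁ = 224.21/0.85 = 263.78 mm; ε'_s = 0.003(c − d')/c = 0.0023 ≥ f_y/E_s = 0.0021, so compression steel does yield.
M_n = (A_s − A'_s) f_y (d − a/2) + A'_s f_y (d − d') = [2133100 × (620 − 112.105) + 543650 × (620 − 64)] × 10⁻⁶ = 1083.39 + 302.27 = 1385.66 kN·m.

M_n ≈ 1390 kN·m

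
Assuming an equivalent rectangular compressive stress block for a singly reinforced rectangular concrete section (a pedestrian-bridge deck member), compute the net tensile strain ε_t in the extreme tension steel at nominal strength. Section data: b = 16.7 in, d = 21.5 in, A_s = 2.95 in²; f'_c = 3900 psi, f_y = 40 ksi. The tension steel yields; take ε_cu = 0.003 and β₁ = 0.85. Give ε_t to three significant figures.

ε_t ≈ 0.0227

a = A_s f_y/(0.85 f'_c b) = 2.131 in.
β₁ = 0.85, so c = a/β₁ = 2.131/0.85 = 2.507 in.
From the linear strain diagram with ε_cu = 0.003: ε_t = 0.003 (d − c)/c = 0.003 × (21.5 − 2.507)/2.507 = 0.0227.
Since ε_t ≥ 0.005, the section is tension-controlled.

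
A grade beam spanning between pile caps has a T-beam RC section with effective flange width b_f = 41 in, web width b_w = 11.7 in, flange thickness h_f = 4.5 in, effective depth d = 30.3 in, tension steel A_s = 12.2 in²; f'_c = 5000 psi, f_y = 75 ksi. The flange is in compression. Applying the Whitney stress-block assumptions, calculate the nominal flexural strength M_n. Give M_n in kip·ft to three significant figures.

Tension: T = A_s f_y = 12.2 × 75 = 915 kips.
Try a within the flange: a = T/(0.85 f'_c b_f) = 915/(0.85 × 5 × 41) = 5.251 in.
a = 5.251 > h_f = 4.5 in: the block extends into the web. Split into flange-overhang and web parts.
C_f = 0.85 f'_c (b_f − b_w) h_f = 0.85 × 5 × (41 − 11.7) × 4.5 = 560.4 kips.
Remaining web compression depth: a_w = (T − C_f)/(0.85 f'_c b_w) = (915 − 560.4)/(0.85 × 5 × 11.7) = 7.131 in.
M_n = C_f(d − h_f/2) + (T − C_f)(d − a_w/2) = 560.4 × (30.3 − 2.25) + 354.6 × (30.3 − 3.5655) = 15719.2 + 9480.1 = 25199.3 kip·in.
M_n = 25199.3/12 = 2099.94 kip·ft.

M_n ≈ 2100 kip·ft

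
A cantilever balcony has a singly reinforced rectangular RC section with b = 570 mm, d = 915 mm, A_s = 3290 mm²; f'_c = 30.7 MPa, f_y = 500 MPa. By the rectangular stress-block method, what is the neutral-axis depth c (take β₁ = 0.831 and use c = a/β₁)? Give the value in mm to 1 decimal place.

T = A_s f_y = 3290 × 500 = 1645000 N = 1645 kN.
Setting C = 0.85 f'_c a b equal to T: a = 1645000/(0.85 × 30.7 × 570) = 110.595 mm.
With β₁ = 0.831, c = a/β₁ = 110.595/0.831 = 133.1 mm.

c ≈ 133.1 mm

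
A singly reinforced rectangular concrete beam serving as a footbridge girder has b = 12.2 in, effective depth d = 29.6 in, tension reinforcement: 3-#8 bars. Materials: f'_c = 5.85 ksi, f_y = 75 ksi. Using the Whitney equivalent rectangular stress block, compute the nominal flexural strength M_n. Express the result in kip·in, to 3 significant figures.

M_n ≈ 5000 kip·in

A_s = 3 × 0.79 = 2.37 in².
T = A_s f_y = 2.37 × 75 = 177.75 kips.
a = T/(0.85 f'_c b) = 177.75/(0.85 × 5.85 × 12.2) = 2.930 in.
M_n = T(d − a/2) = 177.75 × (29.6 − 1.465) = 5001.0 kip·in.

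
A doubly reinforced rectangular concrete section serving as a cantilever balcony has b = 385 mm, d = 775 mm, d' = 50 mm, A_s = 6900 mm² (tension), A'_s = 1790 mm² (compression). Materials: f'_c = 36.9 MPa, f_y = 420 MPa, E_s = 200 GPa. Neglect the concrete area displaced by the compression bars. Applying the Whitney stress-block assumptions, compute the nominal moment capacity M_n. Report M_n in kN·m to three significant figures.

Assume both tension and compression steel yield.
Net tension couple steel: A_s − A'_s = 5110 mm².
a = (A_s − A'_s) f_y / (0.85 f'_c b) = 2146200/(0.85 × 36.9 × 385) = 177.73 mm.
c = a/β₁ = 177.73/0.786 = 226.12 mm; ε'_s = 0.003(c − d')/c = 0.0023 ≥ f_y/E_s = 0.0021, so compression steel does yield.
M_n = (A_s − A'_s) f_y (d − a/2) + A'_s f_y (d − d') = [2146200 × (775 − 88.865) + 751800 × (775 − 50)] × 10⁻⁶ = 1472.58 + 545.06 = 2017.64 kN·m.

M_n ≈ 2020 kN·m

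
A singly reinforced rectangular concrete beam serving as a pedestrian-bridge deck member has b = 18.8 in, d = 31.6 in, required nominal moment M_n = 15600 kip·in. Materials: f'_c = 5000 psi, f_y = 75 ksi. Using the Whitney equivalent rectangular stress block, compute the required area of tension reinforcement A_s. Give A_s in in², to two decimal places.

From M_n = 0.85 f'_c a b (d − a/2):
a = d − √(d² − 2M_n/(0.85 f'_c b)) = 31.6 − √(31.6² − 2 × 15600/(0.85 × 5 × 18.8)) = 6.941 in.
A_s = 0.85 f'_c a b / f_y = 0.85 × 5 × 6.941 × 18.8 / 75 = 7.394 in².

A_s ≈ 7.39 in²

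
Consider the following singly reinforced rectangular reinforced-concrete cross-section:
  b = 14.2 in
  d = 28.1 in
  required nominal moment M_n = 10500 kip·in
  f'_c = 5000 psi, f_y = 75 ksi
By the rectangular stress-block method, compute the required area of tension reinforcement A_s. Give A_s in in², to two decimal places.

From M_n = 0.85 f'_c a b (d − a/2):
a = d − √(d² − 2M_n/(0.85 f'_c b)) = 28.1 − √(28.1² − 2 × 10500/(0.85 × 5 × 14.2)) = 7.085 in.
A_s = 0.85 f'_c a b / f_y = 0.85 × 5 × 7.085 × 14.2 / 75 = 5.701 in².

A_s ≈ 5.70 in²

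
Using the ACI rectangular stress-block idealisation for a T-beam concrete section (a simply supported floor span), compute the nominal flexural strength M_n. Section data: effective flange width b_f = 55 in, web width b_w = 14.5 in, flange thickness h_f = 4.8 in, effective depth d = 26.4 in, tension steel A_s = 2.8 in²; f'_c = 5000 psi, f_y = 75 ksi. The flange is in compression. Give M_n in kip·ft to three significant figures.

Tension: T = A_s f_y = 2.8 × 75 = 210 kips.
Try a within the flange: a = T/(0.85 f'_c b_f) = 210/(0.85 × 5 × 55) = 0.898 in.
Since a = 0.898 ≤ h_f = 4.8 in, the stress block lies entirely in the flange; analyse as a rectangular beam of width b_f.
M_n = T(d − a/2) = 210 × (26.4 − 0.449) = 5449.7 kip·in.
M_n = 5449.7/12 = 454.14 kip·ft.

M_n ≈ 454 kip·ft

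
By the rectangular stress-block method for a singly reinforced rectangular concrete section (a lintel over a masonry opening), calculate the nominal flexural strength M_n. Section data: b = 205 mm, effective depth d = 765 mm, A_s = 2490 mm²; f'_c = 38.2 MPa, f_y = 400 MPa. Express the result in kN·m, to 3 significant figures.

T = A_s f_y = 2490 × 400 = 996000 N = 996 kN.
From C = T: a = T/(0.85 f'_c b) = 996000/(0.85 × 38.2 × 205) = 149.63 mm.
M_n = T(d − a/2) = 996 kN × (765 − 74.815) mm = 687.42 kN·m.

M_n ≈ 687 kN·m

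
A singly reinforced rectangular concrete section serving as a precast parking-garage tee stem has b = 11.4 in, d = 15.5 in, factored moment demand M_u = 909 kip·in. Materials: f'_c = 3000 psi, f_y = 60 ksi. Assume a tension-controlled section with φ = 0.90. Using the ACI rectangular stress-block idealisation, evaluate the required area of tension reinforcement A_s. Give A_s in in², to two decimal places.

A_s ≈ 1.18 in²

M_n = M_u/φ = 909/0.90 = 1010 kip·in.
From M_n = 0.85 f'_c a b (d − a/2):
a = d − √(d² − 2M_n/(0.85 f'_c b)) = 15.5 − √(15.5² − 2 × 1010/(0.85 × 3 × 11.4)) = 2.432 in.
A_s = 0.85 f'_c a b / f_y = 0.85 × 3 × 2.432 × 11.4 / 60 = 1.178 in².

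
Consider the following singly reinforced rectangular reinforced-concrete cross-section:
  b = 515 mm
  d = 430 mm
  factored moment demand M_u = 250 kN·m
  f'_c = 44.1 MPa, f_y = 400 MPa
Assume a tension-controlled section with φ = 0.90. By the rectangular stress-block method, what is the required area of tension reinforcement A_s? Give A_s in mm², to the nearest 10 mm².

A_s ≈ 1680 mm²

M_n = M_u/φ = 250/0.90 = 277.778 kN·m.
With M_n = 0.85 f'_c a b (d − a/2), solve the quadratic for a:
a = d − √(d² − 2M_n/(0.85 f'_c b)) = 430 − √(430² − 2 × 277.778×10⁶/(0.85 × 44.1 × 515)) = 34.88 mm.
A_s = 0.85 f'_c a b / f_y = 0.85 × 44.1 × 34.88 × 515 / 400 = 1683.4 mm².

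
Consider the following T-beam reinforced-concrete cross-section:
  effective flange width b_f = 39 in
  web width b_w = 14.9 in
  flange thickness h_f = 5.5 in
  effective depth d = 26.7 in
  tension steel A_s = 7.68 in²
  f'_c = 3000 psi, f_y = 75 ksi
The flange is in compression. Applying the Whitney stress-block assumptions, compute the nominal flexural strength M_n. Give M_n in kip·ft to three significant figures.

Tension: T = A_s f_y = 7.68 × 75 = 576 kips.
Try a within the flange: a = T/(0.85 f'_c b_f) = 576/(0.85 × 3 × 39) = 5.792 in.
a = 5.792 > h_f = 5.5 in: the block extends into the web. Split into flange-overhang and web parts.
C_f = 0.85 f'_c (b_f − b_w) h_f = 0.85 × 3 × (39 − 14.9) × 5.5 = 338.0 kips.
Remaining web compression depth: a_w = (T − C_f)/(0.85 f'_c b_w) = (576 − 338.0)/(0.85 × 3 × 14.9) = 6.264 in.
M_n = C_f(d − h_f/2) + (T − C_f)(d − a_w/2) = 338.0 × (26.7 − 2.75) + 238 × (26.7 − 3.132) = 8095.1 + 5609.2 = 13704.3 kip·in.
M_n = 13704.3/12 = 1142.03 kip·ft.

M_n ≈ 1140 kip·ft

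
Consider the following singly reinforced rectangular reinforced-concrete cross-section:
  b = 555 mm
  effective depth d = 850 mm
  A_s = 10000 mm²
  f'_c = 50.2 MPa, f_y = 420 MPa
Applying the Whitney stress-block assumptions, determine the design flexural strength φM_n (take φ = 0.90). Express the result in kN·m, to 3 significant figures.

T = A_s f_y = 10000 × 420 = 4200000 N = 4200 kN.
From C = T: a = T/(0.85 f'_c b) = 4200000/(0.85 × 50.2 × 555) = 177.35 mm.
M_n = T(d − a/2) = 4200 kN × (850 − 88.675) mm = 3197.57 kN·m.
φM_n = 0.90 × 3197.57 = 2877.81 kN·m.

φM_n ≈ 2880 kN·m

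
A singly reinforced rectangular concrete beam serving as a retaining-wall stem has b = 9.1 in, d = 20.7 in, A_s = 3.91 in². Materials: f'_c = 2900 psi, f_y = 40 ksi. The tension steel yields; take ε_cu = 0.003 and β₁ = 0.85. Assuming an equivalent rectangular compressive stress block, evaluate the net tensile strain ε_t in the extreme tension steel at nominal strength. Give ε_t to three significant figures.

a = A_s f_y/(0.85 f'_c b) = 6.972 in.
β₁ = 0.85, so c = a/β₁ = 6.972/0.85 = 8.202 in.
From the linear strain diagram with ε_cu = 0.003: ε_t = 0.003 (d − c)/c = 0.003 × (20.7 − 8.202)/8.202 = 0.00457.
ε_t is between 0.004 and 0.005 — transition zone.

ε_t ≈ 0.00457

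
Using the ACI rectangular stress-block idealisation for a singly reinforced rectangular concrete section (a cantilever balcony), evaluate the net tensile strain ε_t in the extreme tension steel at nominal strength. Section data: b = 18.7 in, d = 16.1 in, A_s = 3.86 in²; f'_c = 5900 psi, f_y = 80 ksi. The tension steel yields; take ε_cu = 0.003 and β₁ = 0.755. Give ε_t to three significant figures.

a = A_s f_y/(0.85 f'_c b) = 3.293 in.
β₁ = 0.755, so c = a/β₁ = 3.293/0.755 = 4.362 in.
From the linear strain diagram with ε_cu = 0.003: ε_t = 0.003 (d − c)/c = 0.003 × (16.1 − 4.362)/4.362 = 0.00807.
Since ε_t ≥ 0.005, the section is tension-controlled.

ε_t ≈ 0.00807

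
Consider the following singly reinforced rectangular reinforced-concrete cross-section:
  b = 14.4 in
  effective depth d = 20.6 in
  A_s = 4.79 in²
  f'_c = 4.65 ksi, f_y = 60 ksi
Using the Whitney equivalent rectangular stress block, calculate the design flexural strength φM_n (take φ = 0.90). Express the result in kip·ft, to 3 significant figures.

φM_n ≈ 390 kip·ft

T = A_s f_y = 4.79 × 60 = 287.4 kips.
a = T/(0.85 f'_c b) = 287.4/(0.85 × 4.65 × 14.4) = 5.050 in.
M_n = T(d − a/2) = 287.4 × (20.6 − 2.525) = 5194.8 kip·in = 5194.8/12 = 432.90 kip·ft.
φM_n = 0.90 × 432.90 = 389.61 kip·ft.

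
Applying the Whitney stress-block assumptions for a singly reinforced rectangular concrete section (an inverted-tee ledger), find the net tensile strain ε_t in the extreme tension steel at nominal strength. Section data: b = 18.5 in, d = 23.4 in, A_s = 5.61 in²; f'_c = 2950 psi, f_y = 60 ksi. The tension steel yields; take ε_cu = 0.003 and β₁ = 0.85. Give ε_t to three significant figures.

ε_t ≈ 0.00522

a = A_s f_y/(0.85 f'_c b) = 7.256 in.
β₁ = 0.85, so c = a/β₁ = 7.256/0.85 = 8.536 in.
From the linear strain diagram with ε_cu = 0.003: ε_t = 0.003 (d − c)/c = 0.003 × (23.4 − 8.536)/8.536 = 0.00522.
Since ε_t ≥ 0.005, the section is tension-controlled.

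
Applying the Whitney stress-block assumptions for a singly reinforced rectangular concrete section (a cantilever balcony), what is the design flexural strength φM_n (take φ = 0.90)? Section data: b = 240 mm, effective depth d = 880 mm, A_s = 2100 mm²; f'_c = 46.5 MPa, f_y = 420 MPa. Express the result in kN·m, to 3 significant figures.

φM_n ≈ 662 kN·m

T = A_s f_y = 2100 × 420 = 882000 N = 882 kN.
From C = T: a = T/(0.85 f'_c b) = 882000/(0.85 × 46.5 × 240) = 92.98 mm.
M_n = T(d − a/2) = 882 kN × (880 − 46.49) mm = 735.16 kN·m.
φM_n = 0.90 × 735.16 = 661.64 kN·m.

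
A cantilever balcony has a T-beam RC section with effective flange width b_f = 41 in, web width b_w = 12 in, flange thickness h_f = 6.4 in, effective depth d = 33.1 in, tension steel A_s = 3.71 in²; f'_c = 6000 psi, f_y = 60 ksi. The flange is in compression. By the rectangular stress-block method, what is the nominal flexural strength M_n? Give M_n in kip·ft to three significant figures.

M_n ≈ 604 kip·ft

Tension: T = A_s f_y = 3.71 × 60 = 222.6 kips.
Try a within the flange: a = T/(0.85 f'_c b_f) = 222.6/(0.85 × 6 × 41) = 1.065 in.
Since a = 1.065 ≤ h_f = 6.4 in, the stress block lies entirely in the flange; analyse as a rectangular beam of width b_f.
M_n = T(d − a/2) = 222.6 × (33.1 − 0.5325) = 7249.5 kip·in.
M_n = 7249.5/12 = 604.13 kip·ft.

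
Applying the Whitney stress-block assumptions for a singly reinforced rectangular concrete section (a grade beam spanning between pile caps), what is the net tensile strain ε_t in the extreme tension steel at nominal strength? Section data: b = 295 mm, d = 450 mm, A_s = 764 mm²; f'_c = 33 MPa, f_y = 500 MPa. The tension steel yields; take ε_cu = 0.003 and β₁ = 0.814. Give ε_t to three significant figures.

a = A_s f_y/(0.85 f'_c b) = 46.16 mm.
β₁ = 0.814, so c = a/β₁ = 46.16/0.814 = 56.71 mm.
From the linear strain diagram with ε_cu = 0.003: ε_t = 0.003 (d − c)/c = 0.003 × (450 − 56.71)/56.71 = 0.0208.
Since ε_t ≥ 0.005, the section is tension-controlled.

ε_t ≈ 0.0208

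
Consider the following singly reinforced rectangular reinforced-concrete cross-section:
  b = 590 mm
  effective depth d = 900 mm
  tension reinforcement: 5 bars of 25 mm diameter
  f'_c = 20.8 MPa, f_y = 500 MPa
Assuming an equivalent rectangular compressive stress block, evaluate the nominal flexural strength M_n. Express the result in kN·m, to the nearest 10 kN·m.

M_n ≈ 1030 kN·m

A_s = 5 × 491 = 2455 mm².
T = A_s f_y = 2455 × 500 = 1227500 N = 1227.5 kN.
From C = T: a = T/(0.85 f'_c b) = 1227500/(0.85 × 20.8 × 590) = 117.68 mm.
M_n = T(d − a/2) = 1227.5 kN × (900 − 58.84) mm = 1032.52 kN·m.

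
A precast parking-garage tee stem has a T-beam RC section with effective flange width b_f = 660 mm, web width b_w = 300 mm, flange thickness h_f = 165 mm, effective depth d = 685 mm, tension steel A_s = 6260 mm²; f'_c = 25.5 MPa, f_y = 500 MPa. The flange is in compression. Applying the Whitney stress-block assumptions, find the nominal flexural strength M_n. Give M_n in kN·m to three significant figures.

Tension: T = A_s f_y = 6260 × 500 = 3130000 N.
Try a within the flange: a = T/(0.85 f'_c b_f) = 3130000/(0.85 × 25.5 × 660) = 218.80 mm.
a = 218.80 > h_f = 165 mm: the block extends into the web. Split into flange-overhang and web parts.
C_f = 0.85 f'_c (b_f − b_w) h_f = 0.85 × 25.5 × (660 − 300) × 165 = 1287495 N.
Remaining web compression depth: a_w = (T − C_f)/(0.85 f'_c b_w) = (3130000 − 1287495)/(0.85 × 25.5 × 300) = 283.35 mm.
M_n = C_f(d − h_f/2) + (T − C_f)(d − a_w/2) = 1287495 × (685 − 82.5) + 1842505 × (685 − 141.675) = 775.72 + 1001.08 = 1776.80 × 10⁶ N·mm.
M_n = 1776.80 kN·m.

M_n ≈ 1780 kN·m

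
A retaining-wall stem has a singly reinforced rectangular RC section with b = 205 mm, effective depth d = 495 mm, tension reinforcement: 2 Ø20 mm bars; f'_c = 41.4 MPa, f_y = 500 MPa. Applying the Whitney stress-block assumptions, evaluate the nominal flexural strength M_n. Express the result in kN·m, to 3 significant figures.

A_s = 2 × 314 = 628 mm².
T = A_s f_y = 628 × 500 = 314000 N = 314 kN.
From C = T: a = T/(0.85 f'_c b) = 314000/(0.85 × 41.4 × 205) = 43.53 mm.
M_n = T(d − a/2) = 314 kN × (495 − 21.765) mm = 148.60 kN·m.

M_n ≈ 149 kN·m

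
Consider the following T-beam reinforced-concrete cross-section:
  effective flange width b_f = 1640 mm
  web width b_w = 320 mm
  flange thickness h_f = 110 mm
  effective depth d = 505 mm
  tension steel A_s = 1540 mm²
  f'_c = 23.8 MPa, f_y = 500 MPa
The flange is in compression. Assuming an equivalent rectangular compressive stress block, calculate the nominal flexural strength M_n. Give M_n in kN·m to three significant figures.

M_n ≈ 380 kN·m

Tension: T = A_s f_y = 1540 × 500 = 770000 N.
Try a within the flange: a = T/(0.85 f'_c b_f) = 770000/(0.85 × 23.8 × 1640) = 23.21 mm.
Since a = 23.21 ≤ h_f = 110 mm, the stress block lies entirely in the flange; analyse as a rectangular beam of width b_f.
M_n = T(d − a/2) = 770000 × (505 − 11.605) = 379.91 × 10⁶ N·mm.
M_n = 379.91 kN·m.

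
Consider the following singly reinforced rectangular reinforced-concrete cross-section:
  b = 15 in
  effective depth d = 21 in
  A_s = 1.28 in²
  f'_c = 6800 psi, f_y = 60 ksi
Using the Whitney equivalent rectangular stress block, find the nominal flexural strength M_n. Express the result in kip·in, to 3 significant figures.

T = A_s f_y = 1.28 × 60 = 76.8 kips.
a = T/(0.85 f'_c b) = 76.8/(0.85 × 6.8 × 15) = 0.886 in.
M_n = T(d − a/2) = 76.8 × (21 − 0.443) = 1578.8 kip·in.

M_n ≈ 1580 kip·in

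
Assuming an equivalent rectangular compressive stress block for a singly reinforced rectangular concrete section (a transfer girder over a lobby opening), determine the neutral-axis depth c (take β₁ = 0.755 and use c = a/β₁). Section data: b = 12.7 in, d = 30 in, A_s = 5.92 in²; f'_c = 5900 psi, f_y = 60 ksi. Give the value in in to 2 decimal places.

c ≈ 7.39 in

T = A_s f_y = 5.92 × 60 = 355.2 kips.
a = T/(0.85 f'_c b) = 355.2/(0.85 × 5.9 × 12.7) = 5.5770 in.
With β₁ = 0.755, c = a/β₁ = 5.5770/0.755 = 7.39 in.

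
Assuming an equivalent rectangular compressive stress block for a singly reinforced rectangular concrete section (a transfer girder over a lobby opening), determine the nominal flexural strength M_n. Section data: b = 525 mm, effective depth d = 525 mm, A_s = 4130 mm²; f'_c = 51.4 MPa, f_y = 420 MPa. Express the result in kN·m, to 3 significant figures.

T = A_s f_y = 4130 × 420 = 1734600 N = 1734.6 kN.
From C = T: a = T/(0.85 f'_c b) = 1734600/(0.85 × 51.4 × 525) = 75.62 mm.
M_n = T(d − a/2) = 1734.6 kN × (525 − 37.81) mm = 845.08 kN·m.

M_n ≈ 845 kN·m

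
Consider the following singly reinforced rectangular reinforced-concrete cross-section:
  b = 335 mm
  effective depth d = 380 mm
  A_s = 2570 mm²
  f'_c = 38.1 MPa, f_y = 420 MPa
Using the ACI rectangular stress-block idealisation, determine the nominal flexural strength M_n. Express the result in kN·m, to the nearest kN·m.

T = A_s f_y = 2570 × 420 = 1079400 N = 1079.4 kN.
From C = T: a = T/(0.85 f'_c b) = 1079400/(0.85 × 38.1 × 335) = 99.49 mm.
M_n = T(d − a/2) = 1079.4 kN × (380 − 49.745) mm = 356.48 kN·m.

M_n ≈ 356 kN·m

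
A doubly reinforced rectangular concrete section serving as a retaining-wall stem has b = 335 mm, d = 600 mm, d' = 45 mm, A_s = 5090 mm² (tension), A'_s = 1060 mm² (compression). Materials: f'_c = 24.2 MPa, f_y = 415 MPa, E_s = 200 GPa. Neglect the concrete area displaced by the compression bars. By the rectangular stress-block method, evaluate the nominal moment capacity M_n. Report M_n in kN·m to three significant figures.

M_n ≈ 1040 kN·m

Assume both tension and compression steel yield.
Net tension couple steel: A_s − A'_s = 4030 mm².
a = (A_s − A'_s) f_y / (0.85 f'_c b) = 1672450/(0.85 × 24.2 × 335) = 242.70 mm.
c = a/β₁ = 242.70/0.85 = 285.53 mm; ε'_s = 0.003(c − d')/c = 0.0025 ≥ f_y/E_s = 0.0021, so compression steel does yield.
M_n = (A_s − A'_s) f_y (d − a/2) + A'_s f_y (d − d') = [1672450 × (600 − 121.35) + 439900 × (600 − 45)] × 10⁻⁶ = 800.52 + 244.14 = 1044.66 kN·m.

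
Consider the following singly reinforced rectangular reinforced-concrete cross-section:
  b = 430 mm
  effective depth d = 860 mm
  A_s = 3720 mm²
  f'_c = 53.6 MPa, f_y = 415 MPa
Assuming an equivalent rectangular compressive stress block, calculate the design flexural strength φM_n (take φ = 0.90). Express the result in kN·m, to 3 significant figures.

φM_n ≈ 1140 kN·m

T = A_s f_y = 3720 × 415 = 1543800 N = 1543.8 kN.
From C = T: a = T/(0.85 f'_c b) = 1543800/(0.85 × 53.6 × 430) = 78.80 mm.
M_n = T(d − a/2) = 1543.8 kN × (860 − 39.4) mm = 1266.84 kN·m.
φM_n = 0.90 × 1266.84 = 1140.16 kN·m.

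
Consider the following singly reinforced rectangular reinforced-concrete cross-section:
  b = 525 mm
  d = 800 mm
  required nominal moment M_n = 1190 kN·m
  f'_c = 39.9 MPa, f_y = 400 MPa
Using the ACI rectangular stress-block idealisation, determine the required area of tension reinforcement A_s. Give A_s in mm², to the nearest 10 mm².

A_s ≈ 3940 mm²

With M_n = 0.85 f'_c a b (d − a/2), solve the quadratic for a:
a = d − √(d² − 2M_n/(0.85 f'_c b)) = 800 − √(800² − 2 × 1190×10⁶/(0.85 × 39.9 × 525)) = 88.43 mm.
A_s = 0.85 f'_c a b / f_y = 0.85 × 39.9 × 88.43 × 525 / 400 = 3936.3 mm².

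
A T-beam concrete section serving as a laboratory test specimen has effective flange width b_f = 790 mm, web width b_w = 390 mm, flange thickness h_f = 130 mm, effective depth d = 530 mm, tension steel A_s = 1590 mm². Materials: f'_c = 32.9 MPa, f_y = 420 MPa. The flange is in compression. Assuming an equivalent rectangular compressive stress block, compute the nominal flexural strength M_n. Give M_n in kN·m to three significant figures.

M_n ≈ 344 kN·m

Tension: T = A_s f_y = 1590 × 420 = 667800 N.
Try a within the flange: a = T/(0.85 f'_c b_f) = 667800/(0.85 × 32.9 × 790) = 30.23 mm.
Since a = 30.23 ≤ h_f = 130 mm, the stress block lies entirely in the flange; analyse as a rectangular beam of width b_f.
M_n = T(d − a/2) = 667800 × (530 − 15.115) = 343.84 × 10⁶ N·mm.
M_n = 343.84 kN·m.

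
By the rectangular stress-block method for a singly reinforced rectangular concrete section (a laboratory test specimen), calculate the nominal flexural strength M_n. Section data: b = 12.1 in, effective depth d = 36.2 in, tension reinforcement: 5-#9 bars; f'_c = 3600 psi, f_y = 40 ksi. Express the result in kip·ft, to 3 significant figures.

M_n ≈ 558 kip·ft

A_s = 5 × 1 = 5 in².
T = A_s f_y = 5 × 40 = 200 kips.
a = T/(0.85 f'_c b) = 200/(0.85 × 3.6 × 12.1) = 5.402 in.
M_n = T(d − a/2) = 200 × (36.2 − 2.701) = 6699.8 kip·in = 6699.8/12 = 558.32 kip·ft.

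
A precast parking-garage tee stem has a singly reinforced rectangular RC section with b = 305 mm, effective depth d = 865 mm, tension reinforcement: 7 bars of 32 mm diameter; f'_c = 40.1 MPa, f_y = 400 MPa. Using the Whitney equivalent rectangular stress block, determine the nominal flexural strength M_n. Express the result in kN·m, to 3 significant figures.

A_s = 7 × 804 = 5628 mm².
T = A_s f_y = 5628 × 400 = 2251200 N = 2251.2 kN.
From C = T: a = T/(0.85 f'_c b) = 2251200/(0.85 × 40.1 × 305) = 216.55 mm.
M_n = T(d − a/2) = 2251.2 kN × (865 − 108.275) mm = 1703.54 kN·m.

M_n ≈ 1700 kN·m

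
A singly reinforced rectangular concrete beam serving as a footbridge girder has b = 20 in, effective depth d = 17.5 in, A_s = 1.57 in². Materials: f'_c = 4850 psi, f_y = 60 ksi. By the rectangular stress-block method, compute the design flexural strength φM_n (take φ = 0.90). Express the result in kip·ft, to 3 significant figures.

T = A_s f_y = 1.57 × 60 = 94.2 kips.
a = T/(0.85 f'_c b) = 94.2/(0.85 × 4.85 × 20) = 1.143 in.
M_n = T(d − a/2) = 94.2 × (17.5 − 0.5715) = 1594.7 kip·in = 1594.7/12 = 132.89 kip·ft.
φM_n = 0.90 × 132.89 = 119.60 kip·ft.

φM_n ≈ 120 kip·ft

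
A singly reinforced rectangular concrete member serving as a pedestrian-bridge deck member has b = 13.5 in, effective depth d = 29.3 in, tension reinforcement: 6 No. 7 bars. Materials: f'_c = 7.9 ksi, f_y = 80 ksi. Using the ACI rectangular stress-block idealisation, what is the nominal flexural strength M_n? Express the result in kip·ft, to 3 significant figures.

M_n ≈ 665 kip·ft

A_s = 6 × 0.6 = 3.6 in².
T = A_s f_y = 3.6 × 80 = 288 kips.
a = T/(0.85 f'_c b) = 288/(0.85 × 7.9 × 13.5) = 3.177 in.
M_n = T(d − a/2) = 288 × (29.3 − 1.5885) = 7980.9 kip·in = 7980.9/12 = 665.08 kip·ft.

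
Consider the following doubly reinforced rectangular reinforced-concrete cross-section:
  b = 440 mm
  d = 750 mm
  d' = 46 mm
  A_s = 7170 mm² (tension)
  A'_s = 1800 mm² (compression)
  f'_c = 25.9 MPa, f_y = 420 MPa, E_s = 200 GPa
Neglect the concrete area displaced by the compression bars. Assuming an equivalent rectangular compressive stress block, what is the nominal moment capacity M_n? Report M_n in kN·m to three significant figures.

Assume both tension and compression steel yield.
Net tension couple steel: A_s − A'_s = 5370 mm².
a = (A_s − A'_s) f_y / (0.85 f'_c b) = 2255400/(0.85 × 25.9 × 440) = 232.84 mm.
c = a/β₁ = 232.84/0.85 = 273.93 mm; ε'_s = 0.003(c − d')/c = 0.0025 ≥ f_y/E_s = 0.0021, so compression steel does yield.
M_n = (A_s − A'_s) f_y (d − a/2) + A'_s f_y (d − d') = [2255400 × (750 − 116.42) + 756000 × (750 − 46)] × 10⁻⁶ = 1428.98 + 532.22 = 1961.20 kN·m.

M_n ≈ 1960 kN·m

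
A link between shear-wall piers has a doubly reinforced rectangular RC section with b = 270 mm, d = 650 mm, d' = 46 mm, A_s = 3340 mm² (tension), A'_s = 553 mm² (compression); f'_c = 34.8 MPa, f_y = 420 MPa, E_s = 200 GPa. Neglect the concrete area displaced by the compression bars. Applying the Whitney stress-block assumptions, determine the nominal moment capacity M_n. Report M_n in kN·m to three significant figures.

Assume both tension and compression steel yield.
Net tension couple steel: A_s − A'_s = 2787 mm².
a = (A_s − A'_s) f_y / (0.85 f'_c b) = 1170540/(0.85 × 34.8 × 270) = 146.56 mm.
c = a/β₁ = 146.56/0.801 = 182.97 mm; ε'_s = 0.003(c − d')/c = 0.0022 ≥ f_y/E_s = 0.0021, so compression steel does yield.
M_n = (A_s − A'_s) f_y (d − a/2) + A'_s f_y (d − d') = [1170540 × (650 − 73.28) + 232260 × (650 − 46)] × 10⁻⁶ = 675.07 + 140.29 = 815.36 kN·m.

M_n ≈ 815 kN·m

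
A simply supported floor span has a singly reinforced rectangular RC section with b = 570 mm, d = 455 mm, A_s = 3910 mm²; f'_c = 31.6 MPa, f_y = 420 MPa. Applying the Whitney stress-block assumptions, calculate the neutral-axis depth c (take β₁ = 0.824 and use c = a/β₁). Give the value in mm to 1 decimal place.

c ≈ 130.2 mm

T = A_s f_y = 3910 × 420 = 1642200 N = 1642.2 kN.
Setting C = 0.85 f'_c a b equal to T: a = 1642200/(0.85 × 31.6 × 570) = 107.262 mm.
With β₁ = 0.824, c = a/β₁ = 107.262/0.824 = 130.2 mm.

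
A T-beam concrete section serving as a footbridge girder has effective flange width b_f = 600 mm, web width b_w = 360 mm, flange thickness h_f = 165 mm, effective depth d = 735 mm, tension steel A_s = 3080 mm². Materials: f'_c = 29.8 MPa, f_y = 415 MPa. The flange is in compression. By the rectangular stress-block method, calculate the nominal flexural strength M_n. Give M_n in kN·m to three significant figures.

Tension: T = A_s f_y = 3080 × 415 = 1278200 N.
Try a within the flange: a = T/(0.85 f'_c b_f) = 1278200/(0.85 × 29.8 × 600) = 84.10 mm.
Since a = 84.10 ≤ h_f = 165 mm, the stress block lies entirely in the flange; analyse as a rectangular beam of width b_f.
M_n = T(d − a/2) = 1278200 × (735 − 42.05) = 885.73 × 10⁶ N·mm.
M_n = 885.73 kN·m.

M_n ≈ 886 kN·m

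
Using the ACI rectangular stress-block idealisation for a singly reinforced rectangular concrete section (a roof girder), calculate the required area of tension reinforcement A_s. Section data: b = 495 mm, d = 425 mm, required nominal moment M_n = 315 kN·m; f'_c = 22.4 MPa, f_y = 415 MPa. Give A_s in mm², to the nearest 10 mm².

A_s ≈ 1990 mm²

With M_n = 0.85 f'_c a b (d − a/2), solve the quadratic for a:
a = d − √(d² − 2M_n/(0.85 f'_c b)) = 425 − √(425² − 2 × 315×10⁶/(0.85 × 22.4 × 495)) = 87.69 mm.
A_s = 0.85 f'_c a b / f_y = 0.85 × 22.4 × 87.69 × 495 / 415 = 1991.5 mm².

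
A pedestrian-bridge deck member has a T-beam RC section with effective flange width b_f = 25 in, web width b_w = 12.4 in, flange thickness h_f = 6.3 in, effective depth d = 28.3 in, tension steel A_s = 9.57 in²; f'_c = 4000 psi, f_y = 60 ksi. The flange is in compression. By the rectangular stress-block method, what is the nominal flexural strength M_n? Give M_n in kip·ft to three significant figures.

Tension: T = A_s f_y = 9.57 × 60 = 574.2 kips.
Try a within the flange: a = T/(0.85 f'_c b_f) = 574.2/(0.85 × 4 × 25) = 6.755 in.
a = 6.755 > h_f = 6.3 in: the block extends into the web. Split into flange-overhang and web parts.
C_f = 0.85 f'_c (b_f − b_w) h_f = 0.85 × 4 × (25 − 12.4) × 6.3 = 269.9 kips.
Remaining web compression depth: a_w = (T − C_f)/(0.85 f'_c b_w) = (574.2 − 269.9)/(0.85 × 4 × 12.4) = 7.218 in.
M_n = C_f(d − h_f/2) + (T − C_f)(d − a_w/2) = 269.9 × (28.3 − 3.15) + 304.3 × (28.3 − 3.609) = 6788.0 + 7513.5 = 14301.5 kip·in.
M_n = 14301.5/12 = 1191.79 kip·ft.

M_n ≈ 1190 kip·ft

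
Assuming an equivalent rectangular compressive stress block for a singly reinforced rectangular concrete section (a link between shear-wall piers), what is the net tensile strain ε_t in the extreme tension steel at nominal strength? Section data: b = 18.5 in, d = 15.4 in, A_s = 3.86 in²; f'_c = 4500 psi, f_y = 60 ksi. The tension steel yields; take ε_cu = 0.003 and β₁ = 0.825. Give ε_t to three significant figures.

ε_t ≈ 0.00865

a = A_s f_y/(0.85 f'_c b) = 3.273 in.
β₁ = 0.825, so c = a/β₁ = 3.273/0.825 = 3.967 in.
From the linear strain diagram with ε_cu = 0.003: ε_t = 0.003 (d − c)/c = 0.003 × (15.4 − 3.967)/3.967 = 0.00865.
Since ε_t ≥ 0.005, the section is tension-controlled.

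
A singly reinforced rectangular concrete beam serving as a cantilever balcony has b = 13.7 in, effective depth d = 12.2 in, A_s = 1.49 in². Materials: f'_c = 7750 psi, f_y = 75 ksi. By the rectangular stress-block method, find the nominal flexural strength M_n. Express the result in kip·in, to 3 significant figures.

M_n ≈ 1290 kip·in

T = A_s f_y = 1.49 × 75 = 111.75 kips.
a = T/(0.85 f'_c b) = 111.75/(0.85 × 7.75 × 13.7) = 1.238 in.
M_n = T(d − a/2) = 111.75 × (12.2 − 0.619) = 1294.2 kip·in.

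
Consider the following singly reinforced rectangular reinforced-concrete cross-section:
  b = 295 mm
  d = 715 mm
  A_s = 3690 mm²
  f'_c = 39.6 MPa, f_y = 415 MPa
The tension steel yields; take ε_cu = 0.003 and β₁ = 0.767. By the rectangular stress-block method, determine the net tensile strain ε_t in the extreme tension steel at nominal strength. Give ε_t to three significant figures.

ε_t ≈ 0.00767

a = A_s f_y/(0.85 f'_c b) = 154.22 mm.
β₁ = 0.767, so c = a/β₁ = 154.22/0.767 = 201.07 mm.
From the linear strain diagram with ε_cu = 0.003: ε_t = 0.003 (d − c)/c = 0.003 × (715 − 201.07)/201.07 = 0.00767.
Since ε_t ≥ 0.005, the section is tension-controlled.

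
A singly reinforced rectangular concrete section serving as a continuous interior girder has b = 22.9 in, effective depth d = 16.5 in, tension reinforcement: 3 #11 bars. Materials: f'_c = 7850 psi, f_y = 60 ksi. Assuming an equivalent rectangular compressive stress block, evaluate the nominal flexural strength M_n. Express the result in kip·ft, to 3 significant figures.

M_n ≈ 365 kip·ft

A_s = 3 × 1.56 = 4.68 in².
T = A_s f_y = 4.68 × 60 = 280.8 kips.
a = T/(0.85 f'_c b) = 280.8/(0.85 × 7.85 × 22.9) = 1.838 in.
M_n = T(d − a/2) = 280.8 × (16.5 − 0.919) = 4375.1 kip·in = 4375.1/12 = 364.59 kip·ft.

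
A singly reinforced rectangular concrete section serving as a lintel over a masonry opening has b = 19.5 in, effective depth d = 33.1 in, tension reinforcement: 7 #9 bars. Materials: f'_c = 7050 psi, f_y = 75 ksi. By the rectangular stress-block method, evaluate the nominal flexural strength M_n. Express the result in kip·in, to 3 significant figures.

M_n ≈ 16200 kip·in

A_s = 7 × 1 = 7 in².
T = A_s f_y = 7 × 75 = 525 kips.
a = T/(0.85 f'_c b) = 525/(0.85 × 7.05 × 19.5) = 4.493 in.
M_n = T(d − a/2) = 525 × (33.1 − 2.2465) = 16198.1 kip·in.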